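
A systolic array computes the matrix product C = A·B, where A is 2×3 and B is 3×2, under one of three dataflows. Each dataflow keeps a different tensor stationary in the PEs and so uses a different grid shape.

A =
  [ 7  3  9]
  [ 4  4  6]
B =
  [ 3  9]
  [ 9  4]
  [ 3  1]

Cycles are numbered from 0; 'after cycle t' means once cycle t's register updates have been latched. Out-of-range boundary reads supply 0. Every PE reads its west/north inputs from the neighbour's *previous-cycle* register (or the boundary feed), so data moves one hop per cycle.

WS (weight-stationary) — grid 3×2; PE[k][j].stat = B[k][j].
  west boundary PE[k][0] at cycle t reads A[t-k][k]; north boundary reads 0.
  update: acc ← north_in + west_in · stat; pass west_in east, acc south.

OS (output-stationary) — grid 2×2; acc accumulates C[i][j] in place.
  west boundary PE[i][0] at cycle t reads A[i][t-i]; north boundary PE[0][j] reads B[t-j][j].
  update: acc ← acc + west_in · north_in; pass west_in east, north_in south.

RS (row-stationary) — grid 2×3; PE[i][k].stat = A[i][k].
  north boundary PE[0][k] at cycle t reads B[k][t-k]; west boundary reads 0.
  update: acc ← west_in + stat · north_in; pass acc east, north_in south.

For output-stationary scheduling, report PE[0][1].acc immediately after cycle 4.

Tracing OS — 2×2 array, target PE[0][1]:
  after 0 — PE[0][0] acc=21, pass-E 7, pass-S 3
  after 0 — PE[0][1] acc=0, pass-E 0, pass-S 0
  after 1 — PE[0][0] acc=48, pass-E 3, pass-S 9
  after 1 — PE[0][1] acc=63, pass-E 7, pass-S 9
  after 2 — PE[0][0] acc=75, pass-E 9, pass-S 3
  after 2 — PE[0][1] acc=75, pass-E 3, pass-S 4
  after 3 — PE[0][0] acc=75, pass-E 0, pass-S 0
  after 3 — PE[0][1] acc=84, pass-E 9, pass-S 1
  after 4 — PE[0][0] acc=75, pass-E 0, pass-S 0
  after 4 — PE[0][1] acc=84, pass-E 0, pass-S 0

PE[0][1].acc = 84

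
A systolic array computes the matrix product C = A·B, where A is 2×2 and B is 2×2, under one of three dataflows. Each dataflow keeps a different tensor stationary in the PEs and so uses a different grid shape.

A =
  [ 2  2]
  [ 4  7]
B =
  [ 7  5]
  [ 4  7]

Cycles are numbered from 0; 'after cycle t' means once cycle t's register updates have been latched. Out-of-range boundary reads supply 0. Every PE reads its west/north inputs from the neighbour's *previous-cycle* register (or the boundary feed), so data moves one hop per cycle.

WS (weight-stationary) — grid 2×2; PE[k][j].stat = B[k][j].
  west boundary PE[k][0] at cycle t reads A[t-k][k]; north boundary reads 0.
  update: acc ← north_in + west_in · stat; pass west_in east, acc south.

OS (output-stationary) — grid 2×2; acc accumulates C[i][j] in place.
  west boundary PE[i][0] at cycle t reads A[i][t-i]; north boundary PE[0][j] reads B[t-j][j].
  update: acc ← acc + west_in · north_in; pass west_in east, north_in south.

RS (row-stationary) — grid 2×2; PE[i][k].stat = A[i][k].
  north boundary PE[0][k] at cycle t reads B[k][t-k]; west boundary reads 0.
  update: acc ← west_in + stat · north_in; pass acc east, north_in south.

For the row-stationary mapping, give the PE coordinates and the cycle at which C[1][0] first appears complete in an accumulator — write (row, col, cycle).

RS: C[1][0] accumulates in PE[1][1]:
  c0 r1c1: 0 / 0 / 0
  c1 r1c1: 0 / 0 / 0
  c2 r1c1: 56 / 56 / 4

(row, col, cycle) = (1, 1, 2)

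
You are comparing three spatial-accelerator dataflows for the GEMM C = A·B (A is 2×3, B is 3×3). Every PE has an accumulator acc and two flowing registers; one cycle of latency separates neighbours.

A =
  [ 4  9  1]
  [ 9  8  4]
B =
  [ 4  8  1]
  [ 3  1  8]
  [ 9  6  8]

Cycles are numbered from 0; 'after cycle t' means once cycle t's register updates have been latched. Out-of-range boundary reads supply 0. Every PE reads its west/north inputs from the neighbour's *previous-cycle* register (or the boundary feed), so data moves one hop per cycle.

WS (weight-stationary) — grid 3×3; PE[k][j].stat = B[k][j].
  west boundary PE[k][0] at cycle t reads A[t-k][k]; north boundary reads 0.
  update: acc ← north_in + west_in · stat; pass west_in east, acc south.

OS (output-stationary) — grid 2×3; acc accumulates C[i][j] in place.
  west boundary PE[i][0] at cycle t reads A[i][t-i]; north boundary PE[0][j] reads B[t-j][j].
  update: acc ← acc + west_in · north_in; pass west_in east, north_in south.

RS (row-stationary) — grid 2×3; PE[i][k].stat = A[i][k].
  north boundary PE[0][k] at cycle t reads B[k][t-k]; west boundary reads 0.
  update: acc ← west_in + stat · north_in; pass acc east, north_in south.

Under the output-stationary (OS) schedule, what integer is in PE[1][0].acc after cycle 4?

OS 2×3: PE[1][0] cycle-by-cycle (with neighbour feeds):
  0: (0,0).acc=16  regs=<4,4>
  0: (1,0).acc=0  regs=<0,0>
  1: (0,0).acc=43  regs=<9,3>
  1: (1,0).acc=36  regs=<9,4>
  2: (0,0).acc=52  regs=<1,9>
  2: (1,0).acc=60  regs=<8,3>
  3: (0,0).acc=52  regs=<0,0>
  3: (1,0).acc=96  regs=<4,9>
  4: (0,0).acc=52  regs=<0,0>
  4: (1,0).acc=96  regs=<0,0>

PE[1][0].acc = 96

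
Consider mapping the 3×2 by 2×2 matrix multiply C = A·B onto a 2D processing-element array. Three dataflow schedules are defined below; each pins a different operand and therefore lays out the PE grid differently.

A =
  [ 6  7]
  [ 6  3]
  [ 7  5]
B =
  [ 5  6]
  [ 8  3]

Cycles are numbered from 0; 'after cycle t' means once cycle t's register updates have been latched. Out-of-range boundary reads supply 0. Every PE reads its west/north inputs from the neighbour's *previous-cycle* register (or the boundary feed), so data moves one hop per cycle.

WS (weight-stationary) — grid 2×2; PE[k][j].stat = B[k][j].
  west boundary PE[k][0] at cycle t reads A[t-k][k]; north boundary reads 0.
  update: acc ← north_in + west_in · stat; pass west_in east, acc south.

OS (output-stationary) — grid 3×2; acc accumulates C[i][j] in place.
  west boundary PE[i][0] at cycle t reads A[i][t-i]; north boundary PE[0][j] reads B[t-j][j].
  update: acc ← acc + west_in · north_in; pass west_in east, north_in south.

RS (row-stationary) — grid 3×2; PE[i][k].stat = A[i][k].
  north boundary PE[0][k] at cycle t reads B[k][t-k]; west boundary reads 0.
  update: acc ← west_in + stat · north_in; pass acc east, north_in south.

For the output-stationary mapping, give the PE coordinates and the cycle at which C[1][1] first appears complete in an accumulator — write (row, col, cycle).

OS — PE[1][1] is where C[1][1] collects:
  @0  [1,1]  acc 0  |  →0  ↓0
  @1  [1,1]  acc 0  |  →0  ↓0
  @2  [1,1]  acc 36  |  →6  ↓6
  @3  [1,1]  acc 45  |  →3  ↓3

(row, col, cycle) = (1, 1, 3)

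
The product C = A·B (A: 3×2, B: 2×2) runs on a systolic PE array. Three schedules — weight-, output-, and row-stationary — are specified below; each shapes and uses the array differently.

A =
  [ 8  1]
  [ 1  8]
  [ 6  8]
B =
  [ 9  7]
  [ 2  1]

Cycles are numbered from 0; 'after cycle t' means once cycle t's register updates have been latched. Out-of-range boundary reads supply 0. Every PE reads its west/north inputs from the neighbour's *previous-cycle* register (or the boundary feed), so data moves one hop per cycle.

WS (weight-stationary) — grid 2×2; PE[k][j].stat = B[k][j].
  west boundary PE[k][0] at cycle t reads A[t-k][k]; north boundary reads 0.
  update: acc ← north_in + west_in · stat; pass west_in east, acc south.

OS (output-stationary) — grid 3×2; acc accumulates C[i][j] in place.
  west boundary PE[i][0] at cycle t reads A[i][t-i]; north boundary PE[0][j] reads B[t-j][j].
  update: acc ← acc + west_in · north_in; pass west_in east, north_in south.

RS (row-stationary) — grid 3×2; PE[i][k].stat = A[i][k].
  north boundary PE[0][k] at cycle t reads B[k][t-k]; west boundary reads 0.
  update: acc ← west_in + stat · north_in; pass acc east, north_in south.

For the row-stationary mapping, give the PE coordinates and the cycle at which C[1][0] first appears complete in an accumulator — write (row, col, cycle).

RS: C[1][0] accumulates in PE[1][1]:
  after 0 — PE[1][1] acc=0, pass-E 0, pass-S 0
  after 1 — PE[1][1] acc=0, pass-E 0, pass-S 0
  after 2 — PE[1][1] acc=25, pass-E 25, pass-S 2

(row, col, cycle) = (1, 1, 2)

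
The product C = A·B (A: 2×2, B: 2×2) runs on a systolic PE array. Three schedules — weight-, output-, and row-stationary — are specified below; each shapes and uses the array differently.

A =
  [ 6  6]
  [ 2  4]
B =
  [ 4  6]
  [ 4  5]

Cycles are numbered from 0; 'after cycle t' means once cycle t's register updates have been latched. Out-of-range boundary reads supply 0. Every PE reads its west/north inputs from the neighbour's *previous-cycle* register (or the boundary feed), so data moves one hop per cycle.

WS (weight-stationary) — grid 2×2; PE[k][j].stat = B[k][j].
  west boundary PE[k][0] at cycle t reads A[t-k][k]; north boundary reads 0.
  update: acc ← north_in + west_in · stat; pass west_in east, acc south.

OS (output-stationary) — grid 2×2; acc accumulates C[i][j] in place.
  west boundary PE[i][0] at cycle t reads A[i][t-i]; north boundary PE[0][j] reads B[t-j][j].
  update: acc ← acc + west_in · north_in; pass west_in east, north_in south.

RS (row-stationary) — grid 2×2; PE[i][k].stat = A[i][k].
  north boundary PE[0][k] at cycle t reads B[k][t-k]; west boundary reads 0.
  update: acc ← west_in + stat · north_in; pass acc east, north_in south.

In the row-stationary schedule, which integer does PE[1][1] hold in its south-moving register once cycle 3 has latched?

register = 5

RS (2×2). Following PE[1][1] plus its west/north inputs:
  c0 r0c1: 0 / 0 / 0
  c0 r1c0: 0 / 0 / 0
  c0 r1c1: 0 / 0 / 0
  c1 r0c1: 48 / 48 / 4
  c1 r1c0: 8 / 8 / 4
  c1 r1c1: 0 / 0 / 0
  c2 r0c1: 66 / 66 / 5
  c2 r1c0: 12 / 12 / 6
  c2 r1c1: 24 / 24 / 4
  c3 r0c1: 0 / 0 / 0
  c3 r1c0: 0 / 0 / 0
  c3 r1c1: 32 / 32 / 5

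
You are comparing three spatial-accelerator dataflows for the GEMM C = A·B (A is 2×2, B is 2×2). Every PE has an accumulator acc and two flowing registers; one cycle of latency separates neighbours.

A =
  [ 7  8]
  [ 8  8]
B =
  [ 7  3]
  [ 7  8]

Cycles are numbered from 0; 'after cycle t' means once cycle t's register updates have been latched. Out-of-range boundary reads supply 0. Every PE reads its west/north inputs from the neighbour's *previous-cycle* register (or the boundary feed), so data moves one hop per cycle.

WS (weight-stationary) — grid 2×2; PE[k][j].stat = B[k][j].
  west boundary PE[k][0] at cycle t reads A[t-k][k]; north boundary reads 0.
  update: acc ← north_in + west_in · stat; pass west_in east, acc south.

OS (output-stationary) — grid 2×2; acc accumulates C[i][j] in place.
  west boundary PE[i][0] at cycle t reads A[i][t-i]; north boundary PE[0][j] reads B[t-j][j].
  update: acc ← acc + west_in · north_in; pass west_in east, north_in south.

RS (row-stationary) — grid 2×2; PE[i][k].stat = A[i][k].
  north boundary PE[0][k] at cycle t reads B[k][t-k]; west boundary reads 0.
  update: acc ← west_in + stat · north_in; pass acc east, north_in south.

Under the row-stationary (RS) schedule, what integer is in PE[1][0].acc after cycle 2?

Tracing RS — 2×2 array, target PE[1][0]:
  @0  [0,0]  acc 49  |  →49  ↓7
  @0  [1,0]  acc 0  |  →0  ↓0
  @1  [0,0]  acc 21  |  →21  ↓3
  @1  [1,0]  acc 56  |  →56  ↓7
  @2  [0,0]  acc 0  |  →0  ↓0
  @2  [1,0]  acc 24  |  →24  ↓3

PE[1][0].acc = 24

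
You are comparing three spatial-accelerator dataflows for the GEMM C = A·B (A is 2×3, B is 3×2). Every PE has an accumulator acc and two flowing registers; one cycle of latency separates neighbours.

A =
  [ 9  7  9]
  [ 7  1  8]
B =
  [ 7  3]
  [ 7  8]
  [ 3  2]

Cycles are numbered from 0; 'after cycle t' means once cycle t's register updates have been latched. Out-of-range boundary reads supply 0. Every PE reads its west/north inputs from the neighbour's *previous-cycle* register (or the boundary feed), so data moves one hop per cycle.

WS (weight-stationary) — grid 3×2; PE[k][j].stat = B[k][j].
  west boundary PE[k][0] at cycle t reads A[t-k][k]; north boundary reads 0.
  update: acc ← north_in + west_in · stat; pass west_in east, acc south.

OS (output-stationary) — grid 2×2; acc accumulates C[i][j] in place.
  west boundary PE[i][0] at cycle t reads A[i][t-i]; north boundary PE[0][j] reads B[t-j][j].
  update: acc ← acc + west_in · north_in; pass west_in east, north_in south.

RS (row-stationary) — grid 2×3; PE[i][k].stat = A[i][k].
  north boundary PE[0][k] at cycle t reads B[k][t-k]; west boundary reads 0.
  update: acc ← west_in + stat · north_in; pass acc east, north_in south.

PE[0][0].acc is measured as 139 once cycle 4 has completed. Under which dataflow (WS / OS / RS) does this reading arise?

WS [3×2] PE[0][0] across cycles:
  after 0 — PE[0][0] acc=63, pass-E 9, pass-S 63
  after 1 — PE[0][0] acc=49, pass-E 7, pass-S 49
  after 2 — PE[0][0] acc=0, pass-E 0, pass-S 0
  after 3 — PE[0][0] acc=0, pass-E 0, pass-S 0
  after 4 — PE[0][0] acc=0, pass-E 0, pass-S 0
OS [2×2] PE[0][0] across cycles:
  after 0 — PE[0][0] acc=63, pass-E 9, pass-S 7
  after 1 — PE[0][0] acc=112, pass-E 7, pass-S 7
  after 2 — PE[0][0] acc=139, pass-E 9, pass-S 3
  after 3 — PE[0][0] acc=139, pass-E 0, pass-S 0
  after 4 — PE[0][0] acc=139, pass-E 0, pass-S 0
RS [2×3] PE[0][0] across cycles:
  after 0 — PE[0][0] acc=63, pass-E 63, pass-S 7
  after 1 — PE[0][0] acc=27, pass-E 27, pass-S 3
  after 2 — PE[0][0] acc=0, pass-E 0, pass-S 0
  after 3 — PE[0][0] acc=0, pass-E 0, pass-S 0
  after 4 — PE[0][0] acc=0, pass-E 0, pass-S 0

dataflow = OS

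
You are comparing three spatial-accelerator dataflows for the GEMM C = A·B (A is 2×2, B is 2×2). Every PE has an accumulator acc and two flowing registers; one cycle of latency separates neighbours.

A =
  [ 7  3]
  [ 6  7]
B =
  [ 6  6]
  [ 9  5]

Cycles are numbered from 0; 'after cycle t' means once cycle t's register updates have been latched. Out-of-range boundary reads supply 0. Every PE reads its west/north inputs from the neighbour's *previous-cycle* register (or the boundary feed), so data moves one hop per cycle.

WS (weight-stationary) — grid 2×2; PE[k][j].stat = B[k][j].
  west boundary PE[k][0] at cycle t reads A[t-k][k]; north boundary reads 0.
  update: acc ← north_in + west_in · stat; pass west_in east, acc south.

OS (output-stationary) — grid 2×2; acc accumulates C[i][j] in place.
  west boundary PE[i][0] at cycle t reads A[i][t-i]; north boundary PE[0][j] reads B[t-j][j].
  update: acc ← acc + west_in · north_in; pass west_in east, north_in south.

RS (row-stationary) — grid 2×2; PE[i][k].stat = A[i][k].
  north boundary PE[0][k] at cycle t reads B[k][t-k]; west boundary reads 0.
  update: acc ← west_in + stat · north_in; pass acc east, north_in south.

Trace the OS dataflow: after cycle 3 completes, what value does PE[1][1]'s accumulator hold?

PE[1][1].acc = 71

OS (2×2). Following PE[1][1] plus its west/north inputs:
  @0  [0,1]  acc 0  |  →0  ↓0
  @0  [1,0]  acc 0  |  →0  ↓0
  @0  [1,1]  acc 0  |  →0  ↓0
  @1  [0,1]  acc 42  |  →7  ↓6
  @1  [1,0]  acc 36  |  →6  ↓6
  @1  [1,1]  acc 0  |  →0  ↓0
  @2  [0,1]  acc 57  |  →3  ↓5
  @2  [1,0]  acc 99  |  →7  ↓9
  @2  [1,1]  acc 36  |  →6  ↓6
  @3  [0,1]  acc 57  |  →0  ↓0
  @3  [1,0]  acc 99  |  →0  ↓0
  @3  [1,1]  acc 71  |  →7  ↓5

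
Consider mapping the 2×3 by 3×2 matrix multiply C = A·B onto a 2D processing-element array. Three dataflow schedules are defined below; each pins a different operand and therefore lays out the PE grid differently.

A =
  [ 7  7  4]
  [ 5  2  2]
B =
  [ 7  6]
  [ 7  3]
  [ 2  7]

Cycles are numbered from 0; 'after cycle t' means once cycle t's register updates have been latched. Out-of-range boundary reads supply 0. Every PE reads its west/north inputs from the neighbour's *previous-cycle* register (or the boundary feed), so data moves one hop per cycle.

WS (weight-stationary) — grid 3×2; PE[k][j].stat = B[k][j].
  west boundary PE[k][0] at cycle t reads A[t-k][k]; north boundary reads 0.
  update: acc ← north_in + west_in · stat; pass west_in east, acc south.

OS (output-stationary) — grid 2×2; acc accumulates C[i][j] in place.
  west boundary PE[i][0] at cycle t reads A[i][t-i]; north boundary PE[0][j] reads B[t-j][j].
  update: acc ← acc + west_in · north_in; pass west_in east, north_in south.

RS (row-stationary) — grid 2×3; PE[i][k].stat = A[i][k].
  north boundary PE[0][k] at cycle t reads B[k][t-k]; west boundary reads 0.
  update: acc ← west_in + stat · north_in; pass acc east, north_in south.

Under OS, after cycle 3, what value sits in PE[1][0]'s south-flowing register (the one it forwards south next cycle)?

Tracing OS — 2×2 array, target PE[1][0]:
  cycle 0: PE[0][0] → acc 49, east 7, south 7
  cycle 0: PE[1][0] → acc 0, east 0, south 0
  cycle 1: PE[0][0] → acc 98, east 7, south 7
  cycle 1: PE[1][0] → acc 35, east 5, south 7
  cycle 2: PE[0][0] → acc 106, east 4, south 2
  cycle 2: PE[1][0] → acc 49, east 2, south 7
  cycle 3: PE[0][0] → acc 106, east 0, south 0
  cycle 3: PE[1][0] → acc 53, east 2, south 2

register = 2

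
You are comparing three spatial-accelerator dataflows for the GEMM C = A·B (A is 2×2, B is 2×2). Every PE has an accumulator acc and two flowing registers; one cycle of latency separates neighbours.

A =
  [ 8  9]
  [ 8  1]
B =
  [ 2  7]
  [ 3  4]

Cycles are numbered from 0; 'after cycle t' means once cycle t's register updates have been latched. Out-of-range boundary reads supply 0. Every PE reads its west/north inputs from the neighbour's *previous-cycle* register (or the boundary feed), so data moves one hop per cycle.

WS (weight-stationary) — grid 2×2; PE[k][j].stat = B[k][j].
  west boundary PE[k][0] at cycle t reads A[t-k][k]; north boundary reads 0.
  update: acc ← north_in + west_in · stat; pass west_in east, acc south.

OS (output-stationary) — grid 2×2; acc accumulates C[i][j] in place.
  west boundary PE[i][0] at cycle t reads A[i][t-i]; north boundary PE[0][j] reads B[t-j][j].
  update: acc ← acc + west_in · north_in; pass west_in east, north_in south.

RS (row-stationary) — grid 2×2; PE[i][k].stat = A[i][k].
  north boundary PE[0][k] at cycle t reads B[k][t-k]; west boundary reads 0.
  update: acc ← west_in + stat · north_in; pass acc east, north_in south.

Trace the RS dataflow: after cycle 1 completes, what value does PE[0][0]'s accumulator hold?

RS (2×2). Following PE[0][0] plus its west/north inputs:
  c0 r0c0: 16 / 16 / 2
  c1 r0c0: 56 / 56 / 7

PE[0][0].acc = 56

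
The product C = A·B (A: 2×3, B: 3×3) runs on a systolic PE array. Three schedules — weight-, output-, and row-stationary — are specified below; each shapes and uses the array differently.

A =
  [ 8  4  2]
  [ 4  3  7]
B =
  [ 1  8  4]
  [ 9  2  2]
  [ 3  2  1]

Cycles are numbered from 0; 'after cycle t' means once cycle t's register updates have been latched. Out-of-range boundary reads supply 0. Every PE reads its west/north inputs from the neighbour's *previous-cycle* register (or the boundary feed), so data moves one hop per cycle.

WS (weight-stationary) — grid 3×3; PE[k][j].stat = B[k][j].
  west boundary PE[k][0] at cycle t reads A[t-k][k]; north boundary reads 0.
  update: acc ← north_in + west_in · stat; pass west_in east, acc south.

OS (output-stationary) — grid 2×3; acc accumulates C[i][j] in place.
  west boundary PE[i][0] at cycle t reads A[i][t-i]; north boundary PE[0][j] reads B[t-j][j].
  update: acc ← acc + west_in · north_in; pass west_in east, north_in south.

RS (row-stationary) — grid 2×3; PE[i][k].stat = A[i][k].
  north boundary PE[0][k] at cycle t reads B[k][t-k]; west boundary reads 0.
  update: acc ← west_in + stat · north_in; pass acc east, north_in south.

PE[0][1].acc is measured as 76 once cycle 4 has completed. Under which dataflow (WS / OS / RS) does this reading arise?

Under WS (3×3), PE[0][1]:
  after 0 — PE[0][1] acc=0, pass-E 0, pass-S 0
  after 1 — PE[0][1] acc=64, pass-E 8, pass-S 64
  after 2 — PE[0][1] acc=32, pass-E 4, pass-S 32
  after 3 — PE[0][1] acc=0, pass-E 0, pass-S 0
  after 4 — PE[0][1] acc=0, pass-E 0, pass-S 0
Under OS (2×3), PE[0][1]:
  after 0 — PE[0][1] acc=0, pass-E 0, pass-S 0
  after 1 — PE[0][1] acc=64, pass-E 8, pass-S 8
  after 2 — PE[0][1] acc=72, pass-E 4, pass-S 2
  after 3 — PE[0][1] acc=76, pass-E 2, pass-S 2
  after 4 — PE[0][1] acc=76, pass-E 0, pass-S 0
Under RS (2×3), PE[0][1]:
  after 0 — PE[0][1] acc=0, pass-E 0, pass-S 0
  after 1 — PE[0][1] acc=44, pass-E 44, pass-S 9
  after 2 — PE[0][1] acc=72, pass-E 72, pass-S 2
  after 3 — PE[0][1] acc=40, pass-E 40, pass-S 2
  after 4 — PE[0][1] acc=0, pass-E 0, pass-S 0

dataflow = OS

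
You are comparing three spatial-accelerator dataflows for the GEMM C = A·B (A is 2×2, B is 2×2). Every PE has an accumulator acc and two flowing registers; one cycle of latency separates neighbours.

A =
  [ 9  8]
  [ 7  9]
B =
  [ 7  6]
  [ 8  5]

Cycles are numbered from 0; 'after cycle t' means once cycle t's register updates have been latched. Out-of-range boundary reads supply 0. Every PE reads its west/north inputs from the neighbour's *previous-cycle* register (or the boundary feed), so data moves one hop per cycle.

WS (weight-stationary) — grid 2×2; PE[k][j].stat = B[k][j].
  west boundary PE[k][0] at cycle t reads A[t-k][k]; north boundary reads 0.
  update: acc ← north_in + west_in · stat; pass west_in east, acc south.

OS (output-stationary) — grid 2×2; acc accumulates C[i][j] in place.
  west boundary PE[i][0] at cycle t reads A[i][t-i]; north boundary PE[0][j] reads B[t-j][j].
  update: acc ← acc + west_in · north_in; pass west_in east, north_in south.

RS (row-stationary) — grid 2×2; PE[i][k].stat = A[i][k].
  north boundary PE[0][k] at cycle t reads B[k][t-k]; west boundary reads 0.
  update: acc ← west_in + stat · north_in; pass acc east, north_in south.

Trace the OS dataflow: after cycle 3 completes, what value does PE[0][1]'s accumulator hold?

PE[0][1].acc = 94

Tracing OS — 2×2 array, target PE[0][1]:
  t=0 PE[0][0]: acc=63 h=9 v=7
  t=0 PE[0][1]: acc=0 h=0 v=0
  t=1 PE[0][0]: acc=127 h=8 v=8
  t=1 PE[0][1]: acc=54 h=9 v=6
  t=2 PE[0][0]: acc=127 h=0 v=0
  t=2 PE[0][1]: acc=94 h=8 v=5
  t=3 PE[0][0]: acc=127 h=0 v=0
  t=3 PE[0][1]: acc=94 h=0 v=0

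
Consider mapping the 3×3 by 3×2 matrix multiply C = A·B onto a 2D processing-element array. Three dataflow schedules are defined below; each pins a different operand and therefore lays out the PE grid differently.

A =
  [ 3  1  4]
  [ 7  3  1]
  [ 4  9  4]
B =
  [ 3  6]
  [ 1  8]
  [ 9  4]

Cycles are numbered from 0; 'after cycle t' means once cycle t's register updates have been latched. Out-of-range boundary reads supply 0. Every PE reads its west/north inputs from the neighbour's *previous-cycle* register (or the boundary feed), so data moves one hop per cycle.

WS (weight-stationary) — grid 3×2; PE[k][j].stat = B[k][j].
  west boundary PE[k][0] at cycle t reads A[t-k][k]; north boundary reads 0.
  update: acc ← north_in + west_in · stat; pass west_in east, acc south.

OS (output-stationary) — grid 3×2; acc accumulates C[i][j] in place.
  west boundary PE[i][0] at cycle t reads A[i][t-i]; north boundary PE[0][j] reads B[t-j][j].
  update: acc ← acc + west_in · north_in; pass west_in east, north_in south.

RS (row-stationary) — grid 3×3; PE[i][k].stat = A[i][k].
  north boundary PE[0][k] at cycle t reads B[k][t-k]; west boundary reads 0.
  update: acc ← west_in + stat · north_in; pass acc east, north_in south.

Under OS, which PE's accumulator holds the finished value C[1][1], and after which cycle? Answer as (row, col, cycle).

(row, col, cycle) = (1, 1, 4)

OS — PE[1][1] is where C[1][1] collects:
  step 0 · PE1,1: acc=0; fwd→0 fwd↓0
  step 1 · PE1,1: acc=0; fwd→0 fwd↓0
  step 2 · PE1,1: acc=42; fwd→7 fwd↓6
  step 3 · PE1,1: acc=66; fwd→3 fwd↓8
  step 4 · PE1,1: acc=70; fwd→1 fwd↓4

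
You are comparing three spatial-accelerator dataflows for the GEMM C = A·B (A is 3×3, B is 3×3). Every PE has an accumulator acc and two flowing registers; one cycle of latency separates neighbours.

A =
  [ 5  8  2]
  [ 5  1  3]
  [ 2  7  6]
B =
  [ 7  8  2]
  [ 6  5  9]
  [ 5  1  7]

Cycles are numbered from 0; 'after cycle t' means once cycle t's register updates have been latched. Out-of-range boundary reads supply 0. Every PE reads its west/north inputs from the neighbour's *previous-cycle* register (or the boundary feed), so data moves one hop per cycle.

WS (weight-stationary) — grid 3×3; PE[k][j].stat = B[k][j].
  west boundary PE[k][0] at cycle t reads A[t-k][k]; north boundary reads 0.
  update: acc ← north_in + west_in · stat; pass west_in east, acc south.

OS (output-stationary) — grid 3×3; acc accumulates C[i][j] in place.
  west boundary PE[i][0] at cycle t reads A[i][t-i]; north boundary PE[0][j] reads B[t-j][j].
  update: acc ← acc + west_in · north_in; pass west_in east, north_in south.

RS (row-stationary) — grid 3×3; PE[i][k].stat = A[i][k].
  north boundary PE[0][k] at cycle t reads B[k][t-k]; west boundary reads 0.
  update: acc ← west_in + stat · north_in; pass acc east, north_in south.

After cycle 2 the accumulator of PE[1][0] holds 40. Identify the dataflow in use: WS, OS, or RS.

WS [3×3] PE[1][0] across cycles:
  after 0 — PE[1][0] acc=0, pass-E 0, pass-S 0
  after 1 — PE[1][0] acc=83, pass-E 8, pass-S 83
  after 2 — PE[1][0] acc=41, pass-E 1, pass-S 41
OS [3×3] PE[1][0] across cycles:
  after 0 — PE[1][0] acc=0, pass-E 0, pass-S 0
  after 1 — PE[1][0] acc=35, pass-E 5, pass-S 7
  after 2 — PE[1][0] acc=41, pass-E 1, pass-S 6
RS [3×3] PE[1][0] across cycles:
  after 0 — PE[1][0] acc=0, pass-E 0, pass-S 0
  after 1 — PE[1][0] acc=35, pass-E 35, pass-S 7
  after 2 — PE[1][0] acc=40, pass-E 40, pass-S 8

dataflow = RS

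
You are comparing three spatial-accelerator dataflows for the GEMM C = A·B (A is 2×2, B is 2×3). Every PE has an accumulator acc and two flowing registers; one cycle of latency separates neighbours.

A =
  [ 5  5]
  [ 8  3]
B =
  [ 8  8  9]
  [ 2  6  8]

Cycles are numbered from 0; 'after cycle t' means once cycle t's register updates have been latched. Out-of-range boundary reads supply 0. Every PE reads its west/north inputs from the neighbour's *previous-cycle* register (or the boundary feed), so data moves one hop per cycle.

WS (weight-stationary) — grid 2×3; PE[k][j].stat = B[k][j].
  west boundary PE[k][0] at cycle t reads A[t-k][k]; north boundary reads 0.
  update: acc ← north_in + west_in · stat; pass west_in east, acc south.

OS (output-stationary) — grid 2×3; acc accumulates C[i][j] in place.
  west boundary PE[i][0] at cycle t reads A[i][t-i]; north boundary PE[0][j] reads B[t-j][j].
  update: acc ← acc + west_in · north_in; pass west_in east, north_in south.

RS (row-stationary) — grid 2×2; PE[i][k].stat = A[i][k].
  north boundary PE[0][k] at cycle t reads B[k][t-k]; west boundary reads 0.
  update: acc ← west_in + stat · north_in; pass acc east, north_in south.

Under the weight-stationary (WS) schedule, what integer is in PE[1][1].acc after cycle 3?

PE[1][1].acc = 82

Tracing WS — 2×3 array, target PE[1][1]:
  t=0 PE[0][1]: acc=0 h=0 v=0
  t=0 PE[1][0]: acc=0 h=0 v=0
  t=0 PE[1][1]: acc=0 h=0 v=0
  t=1 PE[0][1]: acc=40 h=5 v=40
  t=1 PE[1][0]: acc=50 h=5 v=50
  t=1 PE[1][1]: acc=0 h=0 v=0
  t=2 PE[0][1]: acc=64 h=8 v=64
  t=2 PE[1][0]: acc=70 h=3 v=70
  t=2 PE[1][1]: acc=70 h=5 v=70
  t=3 PE[0][1]: acc=0 h=0 v=0
  t=3 PE[1][0]: acc=0 h=0 v=0
  t=3 PE[1][1]: acc=82 h=3 v=82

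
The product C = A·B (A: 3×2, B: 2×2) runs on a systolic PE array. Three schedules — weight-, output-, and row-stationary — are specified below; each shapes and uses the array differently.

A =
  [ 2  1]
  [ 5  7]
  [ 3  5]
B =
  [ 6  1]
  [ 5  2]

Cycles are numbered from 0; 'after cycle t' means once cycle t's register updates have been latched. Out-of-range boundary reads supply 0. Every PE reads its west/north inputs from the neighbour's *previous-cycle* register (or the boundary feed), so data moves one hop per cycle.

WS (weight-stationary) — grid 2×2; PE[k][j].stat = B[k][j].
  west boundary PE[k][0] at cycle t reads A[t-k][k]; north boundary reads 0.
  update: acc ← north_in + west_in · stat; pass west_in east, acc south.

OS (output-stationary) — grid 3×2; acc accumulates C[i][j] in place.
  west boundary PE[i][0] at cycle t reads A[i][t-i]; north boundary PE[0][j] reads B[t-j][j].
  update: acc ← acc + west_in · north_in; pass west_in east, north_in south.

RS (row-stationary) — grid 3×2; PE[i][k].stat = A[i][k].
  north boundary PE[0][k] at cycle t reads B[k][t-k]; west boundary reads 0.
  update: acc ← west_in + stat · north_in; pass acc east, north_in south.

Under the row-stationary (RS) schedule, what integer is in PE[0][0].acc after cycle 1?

PE[0][0].acc = 2

RS 3×2: PE[0][0] cycle-by-cycle (with neighbour feeds):
  @0  [0,0]  acc 12  |  →12  ↓6
  @1  [0,0]  acc 2  |  →2  ↓1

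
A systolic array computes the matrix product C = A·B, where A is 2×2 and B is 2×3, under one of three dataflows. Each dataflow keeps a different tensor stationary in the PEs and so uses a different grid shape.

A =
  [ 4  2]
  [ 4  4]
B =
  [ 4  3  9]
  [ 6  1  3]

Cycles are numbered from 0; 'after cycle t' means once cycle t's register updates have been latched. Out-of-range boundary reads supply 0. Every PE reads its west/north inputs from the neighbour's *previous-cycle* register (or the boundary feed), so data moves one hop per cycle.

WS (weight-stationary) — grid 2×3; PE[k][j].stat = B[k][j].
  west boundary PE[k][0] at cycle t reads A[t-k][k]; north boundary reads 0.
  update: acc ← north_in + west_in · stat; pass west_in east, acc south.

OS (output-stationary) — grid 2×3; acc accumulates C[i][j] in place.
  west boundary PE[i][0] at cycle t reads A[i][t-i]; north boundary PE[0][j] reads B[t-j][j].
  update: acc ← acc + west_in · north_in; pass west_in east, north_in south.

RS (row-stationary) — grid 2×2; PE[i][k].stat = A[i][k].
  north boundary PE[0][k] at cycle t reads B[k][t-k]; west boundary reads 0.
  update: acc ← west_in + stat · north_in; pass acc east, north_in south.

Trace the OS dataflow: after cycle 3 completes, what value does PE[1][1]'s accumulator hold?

OS (2×3). Following PE[1][1] plus its west/north inputs:
  c0 r0c1: 0 / 0 / 0
  c0 r1c0: 0 / 0 / 0
  c0 r1c1: 0 / 0 / 0
  c1 r0c1: 12 / 4 / 3
  c1 r1c0: 16 / 4 / 4
  c1 r1c1: 0 / 0 / 0
  c2 r0c1: 14 / 2 / 1
  c2 r1c0: 40 / 4 / 6
  c2 r1c1: 12 / 4 / 3
  c3 r0c1: 14 / 0 / 0
  c3 r1c0: 40 / 0 / 0
  c3 r1c1: 16 / 4 / 1

PE[1][1].acc = 16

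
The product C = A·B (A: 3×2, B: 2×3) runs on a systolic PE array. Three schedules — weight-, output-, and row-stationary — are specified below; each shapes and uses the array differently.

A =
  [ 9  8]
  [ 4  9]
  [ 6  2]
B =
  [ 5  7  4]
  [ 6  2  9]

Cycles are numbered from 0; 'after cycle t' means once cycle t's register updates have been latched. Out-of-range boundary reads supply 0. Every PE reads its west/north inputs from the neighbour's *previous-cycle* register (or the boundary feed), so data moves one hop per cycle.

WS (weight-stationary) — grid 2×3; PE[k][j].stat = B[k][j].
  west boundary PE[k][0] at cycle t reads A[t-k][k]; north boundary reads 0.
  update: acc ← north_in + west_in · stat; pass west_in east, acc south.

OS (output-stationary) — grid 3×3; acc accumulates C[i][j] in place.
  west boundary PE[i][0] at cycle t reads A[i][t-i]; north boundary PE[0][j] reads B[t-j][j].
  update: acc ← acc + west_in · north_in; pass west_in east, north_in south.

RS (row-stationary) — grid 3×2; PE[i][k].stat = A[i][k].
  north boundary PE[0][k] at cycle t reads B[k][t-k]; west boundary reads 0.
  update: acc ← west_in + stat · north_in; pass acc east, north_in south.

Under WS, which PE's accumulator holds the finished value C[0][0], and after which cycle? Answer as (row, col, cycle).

WS — PE[1][0] is where C[0][0] collects:
  cycle 0: PE[1][0] → acc 0, east 0, south 0
  cycle 1: PE[1][0] → acc 93, east 8, south 93

(row, col, cycle) = (1, 0, 1)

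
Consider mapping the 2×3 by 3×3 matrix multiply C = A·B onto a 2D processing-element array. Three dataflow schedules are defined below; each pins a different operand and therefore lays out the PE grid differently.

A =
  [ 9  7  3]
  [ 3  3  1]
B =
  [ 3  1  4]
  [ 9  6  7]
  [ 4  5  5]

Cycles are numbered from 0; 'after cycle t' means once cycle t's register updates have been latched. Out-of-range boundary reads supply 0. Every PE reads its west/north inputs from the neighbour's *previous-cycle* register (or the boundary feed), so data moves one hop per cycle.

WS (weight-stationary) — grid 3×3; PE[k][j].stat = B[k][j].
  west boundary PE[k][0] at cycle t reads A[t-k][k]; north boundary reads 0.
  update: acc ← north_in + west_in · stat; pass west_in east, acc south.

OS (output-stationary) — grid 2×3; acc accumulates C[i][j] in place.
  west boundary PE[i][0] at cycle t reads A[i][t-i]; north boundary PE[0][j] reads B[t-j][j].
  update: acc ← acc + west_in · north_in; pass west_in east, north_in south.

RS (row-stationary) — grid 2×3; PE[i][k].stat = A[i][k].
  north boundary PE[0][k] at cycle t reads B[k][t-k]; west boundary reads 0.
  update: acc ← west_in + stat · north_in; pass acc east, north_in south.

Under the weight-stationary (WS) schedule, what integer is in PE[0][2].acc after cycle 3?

WS 3×3: PE[0][2] cycle-by-cycle (with neighbour feeds):
  cycle 0: PE[0][1] → acc 0, east 0, south 0
  cycle 0: PE[0][2] → acc 0, east 0, south 0
  cycle 1: PE[0][1] → acc 9, east 9, south 9
  cycle 1: PE[0][2] → acc 0, east 0, south 0
  cycle 2: PE[0][1] → acc 3, east 3, south 3
  cycle 2: PE[0][2] → acc 36, east 9, south 36
  cycle 3: PE[0][1] → acc 0, east 0, south 0
  cycle 3: PE[0][2] → acc 12, east 3, south 12

PE[0][2].acc = 12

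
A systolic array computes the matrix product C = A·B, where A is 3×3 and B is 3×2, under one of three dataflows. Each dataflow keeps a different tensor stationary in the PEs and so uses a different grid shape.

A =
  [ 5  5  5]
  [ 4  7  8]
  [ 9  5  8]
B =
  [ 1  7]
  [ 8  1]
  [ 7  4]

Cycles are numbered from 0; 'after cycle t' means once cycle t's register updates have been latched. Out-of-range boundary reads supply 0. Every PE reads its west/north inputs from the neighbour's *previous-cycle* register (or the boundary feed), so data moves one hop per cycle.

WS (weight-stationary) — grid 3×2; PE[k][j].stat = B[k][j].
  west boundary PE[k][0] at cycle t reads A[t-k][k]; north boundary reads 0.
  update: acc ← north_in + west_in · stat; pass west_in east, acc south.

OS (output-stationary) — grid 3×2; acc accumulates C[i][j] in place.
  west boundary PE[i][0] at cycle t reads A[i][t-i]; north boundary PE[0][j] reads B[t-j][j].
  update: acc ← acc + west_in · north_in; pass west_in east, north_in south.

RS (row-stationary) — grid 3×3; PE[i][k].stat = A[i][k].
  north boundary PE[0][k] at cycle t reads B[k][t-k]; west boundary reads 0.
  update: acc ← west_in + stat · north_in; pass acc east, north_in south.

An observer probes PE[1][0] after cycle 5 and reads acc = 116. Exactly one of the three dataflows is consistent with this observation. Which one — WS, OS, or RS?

dataflow = OS

WS (3×2 grid), PE[1][0]:
  after 0 — PE[1][0] acc=0, pass-E 0, pass-S 0
  after 1 — PE[1][0] acc=45, pass-E 5, pass-S 45
  after 2 — PE[1][0] acc=60, pass-E 7, pass-S 60
  after 3 — PE[1][0] acc=49, pass-E 5, pass-S 49
  after 4 — PE[1][0] acc=0, pass-E 0, pass-S 0
  after 5 — PE[1][0] acc=0, pass-E 0, pass-S 0
OS (3×2 grid), PE[1][0]:
  after 0 — PE[1][0] acc=0, pass-E 0, pass-S 0
  after 1 — PE[1][0] acc=4, pass-E 4, pass-S 1
  after 2 — PE[1][0] acc=60, pass-E 7, pass-S 8
  after 3 — PE[1][0] acc=116, pass-E 8, pass-S 7
  after 4 — PE[1][0] acc=116, pass-E 0, pass-S 0
  after 5 — PE[1][0] acc=116, pass-E 0, pass-S 0
RS (3×3 grid), PE[1][0]:
  after 0 — PE[1][0] acc=0, pass-E 0, pass-S 0
  after 1 — PE[1][0] acc=4, pass-E 4, pass-S 1
  after 2 — PE[1][0] acc=28, pass-E 28, pass-S 7
  after 3 — PE[1][0] acc=0, pass-E 0, pass-S 0
  after 4 — PE[1][0] acc=0, pass-E 0, pass-S 0
  after 5 — PE[1][0] acc=0, pass-E 0, pass-S 0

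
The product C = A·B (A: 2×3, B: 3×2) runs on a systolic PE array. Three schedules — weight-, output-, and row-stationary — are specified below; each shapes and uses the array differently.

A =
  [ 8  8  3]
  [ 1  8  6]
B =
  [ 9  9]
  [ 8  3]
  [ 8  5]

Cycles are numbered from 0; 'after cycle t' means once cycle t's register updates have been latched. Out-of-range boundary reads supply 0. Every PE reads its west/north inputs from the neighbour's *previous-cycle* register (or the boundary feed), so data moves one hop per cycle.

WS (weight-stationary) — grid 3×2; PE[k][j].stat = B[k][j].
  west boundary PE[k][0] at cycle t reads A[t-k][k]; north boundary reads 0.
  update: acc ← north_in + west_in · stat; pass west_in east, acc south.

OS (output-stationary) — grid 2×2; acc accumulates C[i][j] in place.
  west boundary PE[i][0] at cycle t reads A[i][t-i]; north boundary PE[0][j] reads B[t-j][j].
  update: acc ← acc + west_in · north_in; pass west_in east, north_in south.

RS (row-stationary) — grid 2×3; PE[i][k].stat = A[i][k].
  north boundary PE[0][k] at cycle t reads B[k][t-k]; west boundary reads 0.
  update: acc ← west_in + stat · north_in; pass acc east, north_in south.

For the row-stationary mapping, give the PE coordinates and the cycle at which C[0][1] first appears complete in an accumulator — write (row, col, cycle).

RS — PE[0][2] is where C[0][1] collects:
  step 0 · PE0,2: acc=0; fwd→0 fwd↓0
  step 1 · PE0,2: acc=0; fwd→0 fwd↓0
  step 2 · PE0,2: acc=160; fwd→160 fwd↓8
  step 3 · PE0,2: acc=111; fwd→111 fwd↓5

(row, col, cycle) = (0, 2, 3)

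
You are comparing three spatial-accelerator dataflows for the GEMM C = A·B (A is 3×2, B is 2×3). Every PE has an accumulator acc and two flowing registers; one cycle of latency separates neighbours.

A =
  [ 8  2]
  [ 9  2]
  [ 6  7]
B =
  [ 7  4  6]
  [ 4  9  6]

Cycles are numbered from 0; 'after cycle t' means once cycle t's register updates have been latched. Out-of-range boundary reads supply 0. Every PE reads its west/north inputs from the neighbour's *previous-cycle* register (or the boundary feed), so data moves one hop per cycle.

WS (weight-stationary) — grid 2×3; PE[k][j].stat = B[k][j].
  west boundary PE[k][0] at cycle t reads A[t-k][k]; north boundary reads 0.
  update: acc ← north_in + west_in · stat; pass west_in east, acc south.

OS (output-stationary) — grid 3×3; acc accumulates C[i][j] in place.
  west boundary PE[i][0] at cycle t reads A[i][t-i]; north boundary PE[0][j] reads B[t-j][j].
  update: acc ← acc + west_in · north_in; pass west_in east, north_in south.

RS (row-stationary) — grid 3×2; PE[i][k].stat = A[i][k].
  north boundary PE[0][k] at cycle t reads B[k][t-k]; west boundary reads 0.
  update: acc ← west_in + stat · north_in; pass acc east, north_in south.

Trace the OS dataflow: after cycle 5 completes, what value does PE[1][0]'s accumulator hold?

OS 3×3: PE[1][0] cycle-by-cycle (with neighbour feeds):
  step 0 · PE0,0: acc=56; fwd→8 fwd↓7
  step 0 · PE1,0: acc=0; fwd→0 fwd↓0
  step 1 · PE0,0: acc=64; fwd→2 fwd↓4
  step 1 · PE1,0: acc=63; fwd→9 fwd↓7
  step 2 · PE0,0: acc=64; fwd→0 fwd↓0
  step 2 · PE1,0: acc=71; fwd→2 fwd↓4
  step 3 · PE0,0: acc=64; fwd→0 fwd↓0
  step 3 · PE1,0: acc=71; fwd→0 fwd↓0
  step 4 · PE0,0: acc=64; fwd→0 fwd↓0
  step 4 · PE1,0: acc=71; fwd→0 fwd↓0
  step 5 · PE0,0: acc=64; fwd→0 fwd↓0
  step 5 · PE1,0: acc=71; fwd→0 fwd↓0

PE[1][0].acc = 71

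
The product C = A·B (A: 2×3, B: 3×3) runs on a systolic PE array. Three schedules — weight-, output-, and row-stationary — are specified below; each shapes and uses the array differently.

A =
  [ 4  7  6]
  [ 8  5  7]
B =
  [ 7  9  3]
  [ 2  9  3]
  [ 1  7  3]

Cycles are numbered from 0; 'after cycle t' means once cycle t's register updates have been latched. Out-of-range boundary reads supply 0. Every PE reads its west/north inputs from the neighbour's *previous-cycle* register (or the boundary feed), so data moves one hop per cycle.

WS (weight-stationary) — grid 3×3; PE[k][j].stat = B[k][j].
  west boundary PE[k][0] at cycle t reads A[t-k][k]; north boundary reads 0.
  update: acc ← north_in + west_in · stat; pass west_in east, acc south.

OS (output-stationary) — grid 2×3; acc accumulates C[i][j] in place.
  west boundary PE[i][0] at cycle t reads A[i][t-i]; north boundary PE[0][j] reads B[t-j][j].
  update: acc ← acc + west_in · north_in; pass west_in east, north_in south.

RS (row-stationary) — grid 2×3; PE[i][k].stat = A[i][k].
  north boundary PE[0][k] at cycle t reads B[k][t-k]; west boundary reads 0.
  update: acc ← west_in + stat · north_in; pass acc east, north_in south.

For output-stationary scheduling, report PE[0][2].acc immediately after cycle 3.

OS 2×3: PE[0][2] cycle-by-cycle (with neighbour feeds):
  cycle 0: PE[0][1] → acc 0, east 0, south 0
  cycle 0: PE[0][2] → acc 0, east 0, south 0
  cycle 1: PE[0][1] → acc 36, east 4, south 9
  cycle 1: PE[0][2] → acc 0, east 0, south 0
  cycle 2: PE[0][1] → acc 99, east 7, south 9
  cycle 2: PE[0][2] → acc 12, east 4, south 3
  cycle 3: PE[0][1] → acc 141, east 6, south 7
  cycle 3: PE[0][2] → acc 33, east 7, south 3

PE[0][2].acc = 33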